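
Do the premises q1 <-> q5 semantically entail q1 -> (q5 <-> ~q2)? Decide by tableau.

No

Initial set: {(q1 <-> q5); ~(q1 -> (q5 <-> ~q2))}.
~(q1 -> (q5 <-> ~q2)): α-rule — add q1, ~(q5 <-> ~q2).
(q1 <-> q5): β-rule — branch into q1, q5  //  ~q1, ~q5.
  branch 1 (add q1, q5):
    ~(q5 <-> ~q2): β-rule — branch into q5, ~~q2  //  ~q5, ~q2.
      branch 1.1 (add q5, ~~q2):
        ○ open, literals {q1=true, q2=true, q5=true}.
      branch 1.2 (add ~q5, ~q2):
        × closes — contains both q5 and ~q5.
  branch 2 (add ~q1, ~q5):
    × closes — contains both q1 and ~q1.
2 branches closed, 1 open.
An open branch gives a countermodel: q1=true, q2=true, q5=true (unmentioned atoms arbitrary); the premises hold there but the conclusion fails.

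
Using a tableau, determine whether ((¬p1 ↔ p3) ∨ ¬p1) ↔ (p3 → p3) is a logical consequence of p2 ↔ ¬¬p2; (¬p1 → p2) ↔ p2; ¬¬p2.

Initial set: {(p2 ↔ ¬¬p2); ((¬p1 → p2) ↔ p2); ¬¬p2; ¬(((¬p1 ↔ p3) ∨ ¬p1) ↔ (p3 → p3))}.
¬¬p2: drop double negation, giving p2.
(p2 ↔ ¬¬p2): β-rule — branch into p2, ¬¬p2  //  ¬p2, ¬¬¬p2.
  branch 1 (add p2, ¬¬p2):
    ¬¬p2: drop double negation, giving p2.
    ((¬p1 → p2) ↔ p2): β-rule — branch into (¬p1 → p2), p2  //  ¬(¬p1 → p2), ¬p2.
      branch 1.1 (add (¬p1 → p2), p2):
        ¬(((¬p1 ↔ p3) ∨ ¬p1) ↔ (p3 → p3)): β-rule — branch into ((¬p1 ↔ p3) ∨ ¬p1), ¬(p3 → p3)  //  ¬((¬p1 ↔ p3) ∨ ¬p1), (p3 → p3).
          branch 1.1.1 (add ((¬p1 ↔ p3) ∨ ¬p1), ¬(p3 → p3)):
            ¬(p3 → p3): α-rule — add p3, ¬p3.
            × closes — contains both p3 and ¬p3.
          branch 1.1.2 (add ¬((¬p1 ↔ p3) ∨ ¬p1), (p3 → p3)):
            ¬((¬p1 ↔ p3) ∨ ¬p1): α-rule — add ¬(¬p1 ↔ p3), ¬¬p1.
            (¬p1 → p2): β-rule — branch into ¬¬p1  //  p2.
              branch 1.1.2.1 (add ¬¬p1):
                (p3 → p3): β-rule — branch into ¬p3  //  p3.
                  branch 1.1.2.1.1 (add ¬p3):
                    ¬(¬p1 ↔ p3): β-rule — branch into ¬p1, ¬p3  //  ¬¬p1, p3.
                      branch 1.1.2.1.1.1 (add ¬p1, ¬p3):
                        × closes — contains both p1 and ¬p1.
                      branch 1.1.2.1.1.2 (add ¬¬p1, p3):
                        × closes — contains both p3 and ¬p3.
                  branch 1.1.2.1.2 (add p3):
                    ¬(¬p1 ↔ p3): β-rule — branch into ¬p1, ¬p3  //  ¬¬p1, p3.
                      branch 1.1.2.1.2.1 (add ¬p1, ¬p3):
                        × closes — contains both p1 and ¬p1.
                      branch 1.1.2.1.2.2 (add ¬¬p1, p3):
                        ○ open, literals {p1=true, p2=true, p3=true}.
              branch 1.1.2.2 (add p2):
                (p3 → p3): β-rule — branch into ¬p3  //  p3.
                  branch 1.1.2.2.1 (add ¬p3):
                    ¬(¬p1 ↔ p3): β-rule — branch into ¬p1, ¬p3  //  ¬¬p1, p3.
                      branch 1.1.2.2.1.1 (add ¬p1, ¬p3):
                        × closes — contains both p1 and ¬p1.
                      branch 1.1.2.2.1.2 (add ¬¬p1, p3):
                        × closes — contains both p3 and ¬p3.
                  branch 1.1.2.2.2 (add p3):
                    ¬(¬p1 ↔ p3): β-rule — branch into ¬p1, ¬p3  //  ¬¬p1, p3.
                      branch 1.1.2.2.2.1 (add ¬p1, ¬p3):
                        × closes — contains both p1 and ¬p1.
                      branch 1.1.2.2.2.2 (add ¬¬p1, p3):
                        ○ open, literals {p1=true, p2=true, p3=true}.
      branch 1.2 (add ¬(¬p1 → p2), ¬p2):
        × closes — contains both p2 and ¬p2.
  branch 2 (add ¬p2, ¬¬¬p2):
    × closes — contains both p2 and ¬p2.
9 branches closed, 2 open.
An open branch gives a countermodel: p1=true, p2=true, p3=true (unmentioned atoms arbitrary); the premises hold there but the conclusion fails.

No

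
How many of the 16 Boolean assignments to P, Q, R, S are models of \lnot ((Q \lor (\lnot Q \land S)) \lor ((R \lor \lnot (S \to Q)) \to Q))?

Initial set: {\lnot ((Q \lor (\lnot Q \land S)) \lor ((R \lor \lnot (S \to Q)) \to Q))}.
\lnot ((Q \lor (\lnot Q \land S)) \lor ((R \lor \lnot (S \to Q)) \to Q)): α-rule — add \lnot (Q \lor (\lnot Q \land S)), \lnot ((R \lor \lnot (S \to Q)) \to Q).
\lnot (Q \lor (\lnot Q \land S)): α-rule — add \lnot Q, \lnot (\lnot Q \land S).
\lnot ((R \lor \lnot (S \to Q)) \to Q): α-rule — add (R \lor \lnot (S \to Q)), \lnot Q.
\lnot (\lnot Q \land S): β-rule — branch into \lnot \lnot Q  //  \lnot S.
  branch 1 (add \lnot \lnot Q):
    × closes — contains both Q and \lnot Q.
  branch 2 (add \lnot S):
    (R \lor \lnot (S \to Q)): β-rule — branch into R  //  \lnot (S \to Q).
      branch 2.1 (add R):
        ○ open, literals {Q=false, R=true, S=false}.
      branch 2.2 (add \lnot (S \to Q)):
        \lnot (S \to Q): α-rule — add S, \lnot Q.
        × closes — contains both S and \lnot S.
2 branches closed, 1 open.
Each open branch fixes some atoms; the unmentioned ones are free. Counting distinct full assignments: branch {Q=false, R=true, S=false} (P) contributes 2 new. Total: 2.

2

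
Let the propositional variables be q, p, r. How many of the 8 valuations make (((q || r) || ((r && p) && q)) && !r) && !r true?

Initial set: {T ((((q || r) || ((r && p) && q)) && !r) && !r)}.
T ((((q || r) || ((r && p) && q)) && !r) && !r): α-rule — add T (((q || r) || ((r && p) && q)) && !r), T !r.
T (((q || r) || ((r && p) && q)) && !r): α-rule — add T ((q || r) || ((r && p) && q)), T !r.
T ((q || r) || ((r && p) && q)): β-rule — branch into T (q || r)  //  T ((r && p) && q).
  branch 1 (add T (q || r)):
    T (q || r): β-rule — branch into T q  //  T r.
      branch 1.1 (add T q):
        ○ open, literals {q=1, r=0}.
      branch 1.2 (add T r):
        × closes — contains both r and !r.
  branch 2 (add T ((r && p) && q)):
    T ((r && p) && q): α-rule — add T (r && p), T q.
    T (r && p): α-rule — add T r, T p.
    × closes — contains both r and !r.
2 branches closed, 1 open.
Each open branch fixes some atoms; the unmentioned ones are free. Counting distinct full assignments: branch {q=1, r=0} (p) contributes 2 new. Total: 2.

2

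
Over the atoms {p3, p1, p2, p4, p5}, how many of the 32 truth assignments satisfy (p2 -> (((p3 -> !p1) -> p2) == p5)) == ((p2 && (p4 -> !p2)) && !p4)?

Initial set: {((p2 -> (((p3 -> !p1) -> p2) == p5)) == ((p2 && (p4 -> !p2)) && !p4))}.
((p2 -> (((p3 -> !p1) -> p2) == p5)) == ((p2 && (p4 -> !p2)) && !p4)): β-rule — branch into (p2 -> (((p3 -> !p1) -> p2) == p5)), ((p2 && (p4 -> !p2)) && !p4)  //  !(p2 -> (((p3 -> !p1) -> p2) == p5)), !((p2 && (p4 -> !p2)) && !p4).
  branch 1 (add (p2 -> (((p3 -> !p1) -> p2) == p5)), ((p2 && (p4 -> !p2)) && !p4)):
    ((p2 && (p4 -> !p2)) && !p4): α-rule — add (p2 && (p4 -> !p2)), !p4.
    (p2 && (p4 -> !p2)): α-rule — add p2, (p4 -> !p2).
    (p2 -> (((p3 -> !p1) -> p2) == p5)): β-rule — branch into !p2  //  (((p3 -> !p1) -> p2) == p5).
      branch 1.1 (add !p2):
        × closes — contains both p2 and !p2.
      branch 1.2 (add (((p3 -> !p1) -> p2) == p5)):
        (p4 -> !p2): β-rule — branch into !p4  //  !p2.
          branch 1.2.1 (add !p4):
            (((p3 -> !p1) -> p2) == p5): β-rule — branch into ((p3 -> !p1) -> p2), p5  //  !((p3 -> !p1) -> p2), !p5.
              branch 1.2.1.1 (add ((p3 -> !p1) -> p2), p5):
                ((p3 -> !p1) -> p2): β-rule — branch into !(p3 -> !p1)  //  p2.
                  branch 1.2.1.1.1 (add !(p3 -> !p1)):
                    !(p3 -> !p1): α-rule — add p3, !!p1.
                    ○ open, literals {p1=true, p2=true, p3=true, p4=false, p5=true}.
                  branch 1.2.1.1.2 (add p2):
                    ○ open, literals {p2=true, p4=false, p5=true}.
              branch 1.2.1.2 (add !((p3 -> !p1) -> p2), !p5):
                !((p3 -> !p1) -> p2): α-rule — add (p3 -> !p1), !p2.
                × closes — contains both p2 and !p2.
          branch 1.2.2 (add !p2):
            × closes — contains both p2 and !p2.
  branch 2 (add !(p2 -> (((p3 -> !p1) -> p2) == p5)), !((p2 && (p4 -> !p2)) && !p4)):
    !(p2 -> (((p3 -> !p1) -> p2) == p5)): α-rule — add p2, !(((p3 -> !p1) -> p2) == p5).
    !((p2 && (p4 -> !p2)) && !p4): β-rule — branch into !(p2 && (p4 -> !p2))  //  !!p4.
      branch 2.1 (add !(p2 && (p4 -> !p2))):
        !(((p3 -> !p1) -> p2) == p5): β-rule — branch into ((p3 -> !p1) -> p2), !p5  //  !((p3 -> !p1) -> p2), p5.
          branch 2.1.1 (add ((p3 -> !p1) -> p2), !p5):
            !(p2 && (p4 -> !p2)): β-rule — branch into !p2  //  !(p4 -> !p2).
              branch 2.1.1.1 (add !p2):
                × closes — contains both p2 and !p2.
              branch 2.1.1.2 (add !(p4 -> !p2)):
                !(p4 -> !p2): α-rule — add p4, !!p2.
                ((p3 -> !p1) -> p2): β-rule — branch into !(p3 -> !p1)  //  p2.
                  branch 2.1.1.2.1 (add !(p3 -> !p1)):
                    !(p3 -> !p1): α-rule — add p3, !!p1.
                    ○ open, literals {p1=true, p2=true, p3=true, p4=true, p5=false}.
                  branch 2.1.1.2.2 (add p2):
                    ○ open, literals {p2=true, p4=true, p5=false}.
          branch 2.1.2 (add !((p3 -> !p1) -> p2), p5):
            !((p3 -> !p1) -> p2): α-rule — add (p3 -> !p1), !p2.
            × closes — contains both p2 and !p2.
      branch 2.2 (add !!p4):
        !(((p3 -> !p1) -> p2) == p5): β-rule — branch into ((p3 -> !p1) -> p2), !p5  //  !((p3 -> !p1) -> p2), p5.
          branch 2.2.1 (add ((p3 -> !p1) -> p2), !p5):
            ((p3 -> !p1) -> p2): β-rule — branch into !(p3 -> !p1)  //  p2.
              branch 2.2.1.1 (add !(p3 -> !p1)):
                !(p3 -> !p1): α-rule — add p3, !!p1.
                ○ open, literals {p1=true, p2=true, p3=true, p4=true, p5=false}.
              branch 2.2.1.2 (add p2):
                ○ open, literals {p2=true, p4=true, p5=false}.
          branch 2.2.2 (add !((p3 -> !p1) -> p2), p5):
            !((p3 -> !p1) -> p2): α-rule — add (p3 -> !p1), !p2.
            × closes — contains both p2 and !p2.
6 branches closed, 6 open.
Each open branch fixes some atoms; the unmentioned ones are free. Counting distinct full assignments: branch {p1=true, p2=true, p3=true, p4=false, p5=true} (none free) contributes 1 new; branch {p2=true, p4=false, p5=true} (p3, p1) contributes 3 new; branch {p1=true, p2=true, p3=true, p4=true, p5=false} (none free) contributes 1 new; branch {p2=true, p4=true, p5=false} (p3, p1) contributes 3 new; branch {p1=true, p2=true, p3=true, p4=true, p5=false} (none free) contributes 0 new; branch {p2=true, p4=true, p5=false} (p3, p1) contributes 0 new. Total: 8.

8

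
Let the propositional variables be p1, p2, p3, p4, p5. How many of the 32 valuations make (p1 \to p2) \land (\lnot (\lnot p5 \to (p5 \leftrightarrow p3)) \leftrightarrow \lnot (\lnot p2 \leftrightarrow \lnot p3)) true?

10

Initial set: {T ((p1 \to p2) \land (\lnot (\lnot p5 \to (p5 \leftrightarrow p3)) \leftrightarrow \lnot (\lnot p2 \leftrightarrow \lnot p3)))}.
T ((p1 \to p2) \land (\lnot (\lnot p5 \to (p5 \leftrightarrow p3)) \leftrightarrow \lnot (\lnot p2 \leftrightarrow \lnot p3))): α-rule — add T (p1 \to p2), T (\lnot (\lnot p5 \to (p5 \leftrightarrow p3)) \leftrightarrow \lnot (\lnot p2 \leftrightarrow \lnot p3)).
T (p1 \to p2): β-rule — branch into F p1  //  T p2.
  branch 1 (add F p1):
    T (\lnot (\lnot p5 \to (p5 \leftrightarrow p3)) \leftrightarrow \lnot (\lnot p2 \leftrightarrow \lnot p3)): β-rule — branch into T \lnot (\lnot p5 \to (p5 \leftrightarrow p3)), T \lnot (\lnot p2 \leftrightarrow \lnot p3)  //  F \lnot (\lnot p5 \to (p5 \leftrightarrow p3)), F \lnot (\lnot p2 \leftrightarrow \lnot p3).
      branch 1.1 (add T \lnot (\lnot p5 \to (p5 \leftrightarrow p3)), T \lnot (\lnot p2 \leftrightarrow \lnot p3)):
        T \lnot (\lnot p5 \to (p5 \leftrightarrow p3)): α-rule — add T \lnot p5, F (p5 \leftrightarrow p3).
        T \lnot (\lnot p2 \leftrightarrow \lnot p3): β-rule — branch into T \lnot p2, F \lnot p3  //  F \lnot p2, T \lnot p3.
          branch 1.1.1 (add T \lnot p2, F \lnot p3):
            F (p5 \leftrightarrow p3): β-rule — branch into T p5, F p3  //  F p5, T p3.
              branch 1.1.1.1 (add T p5, F p3):
                × closes — contains both p5 and \lnot p5.
              branch 1.1.1.2 (add F p5, T p3):
                ○ open, literals {p1=F, p2=F, p3=T, p5=F}.
          branch 1.1.2 (add F \lnot p2, T \lnot p3):
            F (p5 \leftrightarrow p3): β-rule — branch into T p5, F p3  //  F p5, T p3.
              branch 1.1.2.1 (add T p5, F p3):
                × closes — contains both p5 and \lnot p5.
              branch 1.1.2.2 (add F p5, T p3):
                × closes — contains both p3 and \lnot p3.
      branch 1.2 (add F \lnot (\lnot p5 \to (p5 \leftrightarrow p3)), F \lnot (\lnot p2 \leftrightarrow \lnot p3)):
        F \lnot (\lnot p5 \to (p5 \leftrightarrow p3)): β-rule — branch into F \lnot p5  //  T (p5 \leftrightarrow p3).
          branch 1.2.1 (add F \lnot p5):
            F \lnot (\lnot p2 \leftrightarrow \lnot p3): β-rule — branch into T \lnot p2, T \lnot p3  //  F \lnot p2, F \lnot p3.
              branch 1.2.1.1 (add T \lnot p2, T \lnot p3):
                ○ open, literals {p1=F, p2=F, p3=F, p5=T}.
              branch 1.2.1.2 (add F \lnot p2, F \lnot p3):
                ○ open, literals {p1=F, p2=T, p3=T, p5=T}.
          branch 1.2.2 (add T (p5 \leftrightarrow p3)):
            F \lnot (\lnot p2 \leftrightarrow \lnot p3): β-rule — branch into T \lnot p2, T \lnot p3  //  F \lnot p2, F \lnot p3.
              branch 1.2.2.1 (add T \lnot p2, T \lnot p3):
                T (p5 \leftrightarrow p3): β-rule — branch into T p5, T p3  //  F p5, F p3.
                  branch 1.2.2.1.1 (add T p5, T p3):
                    × closes — contains both p3 and \lnot p3.
                  branch 1.2.2.1.2 (add F p5, F p3):
                    ○ open, literals {p1=F, p2=F, p3=F, p5=F}.
              branch 1.2.2.2 (add F \lnot p2, F \lnot p3):
                T (p5 \leftrightarrow p3): β-rule — branch into T p5, T p3  //  F p5, F p3.
                  branch 1.2.2.2.1 (add T p5, T p3):
                    ○ open, literals {p1=F, p2=T, p3=T, p5=T}.
                  branch 1.2.2.2.2 (add F p5, F p3):
                    × closes — contains both p3 and \lnot p3.
  branch 2 (add T p2):
    T (\lnot (\lnot p5 \to (p5 \leftrightarrow p3)) \leftrightarrow \lnot (\lnot p2 \leftrightarrow \lnot p3)): β-rule — branch into T \lnot (\lnot p5 \to (p5 \leftrightarrow p3)), T \lnot (\lnot p2 \leftrightarrow \lnot p3)  //  F \lnot (\lnot p5 \to (p5 \leftrightarrow p3)), F \lnot (\lnot p2 \leftrightarrow \lnot p3).
      branch 2.1 (add T \lnot (\lnot p5 \to (p5 \leftrightarrow p3)), T \lnot (\lnot p2 \leftrightarrow \lnot p3)):
        T \lnot (\lnot p5 \to (p5 \leftrightarrow p3)): α-rule — add T \lnot p5, F (p5 \leftrightarrow p3).
        T \lnot (\lnot p2 \leftrightarrow \lnot p3): β-rule — branch into T \lnot p2, F \lnot p3  //  F \lnot p2, T \lnot p3.
          branch 2.1.1 (add T \lnot p2, F \lnot p3):
            × closes — contains both p2 and \lnot p2.
          branch 2.1.2 (add F \lnot p2, T \lnot p3):
            F (p5 \leftrightarrow p3): β-rule — branch into T p5, F p3  //  F p5, T p3.
              branch 2.1.2.1 (add T p5, F p3):
                × closes — contains both p5 and \lnot p5.
              branch 2.1.2.2 (add F p5, T p3):
                × closes — contains both p3 and \lnot p3.
      branch 2.2 (add F \lnot (\lnot p5 \to (p5 \leftrightarrow p3)), F \lnot (\lnot p2 \leftrightarrow \lnot p3)):
        F \lnot (\lnot p5 \to (p5 \leftrightarrow p3)): β-rule — branch into F \lnot p5  //  T (p5 \leftrightarrow p3).
          branch 2.2.1 (add F \lnot p5):
            F \lnot (\lnot p2 \leftrightarrow \lnot p3): β-rule — branch into T \lnot p2, T \lnot p3  //  F \lnot p2, F \lnot p3.
              branch 2.2.1.1 (add T \lnot p2, T \lnot p3):
                × closes — contains both p2 and \lnot p2.
              branch 2.2.1.2 (add F \lnot p2, F \lnot p3):
                ○ open, literals {p2=T, p3=T, p5=T}.
          branch 2.2.2 (add T (p5 \leftrightarrow p3)):
            F \lnot (\lnot p2 \leftrightarrow \lnot p3): β-rule — branch into T \lnot p2, T \lnot p3  //  F \lnot p2, F \lnot p3.
              branch 2.2.2.1 (add T \lnot p2, T \lnot p3):
                × closes — contains both p2 and \lnot p2.
              branch 2.2.2.2 (add F \lnot p2, F \lnot p3):
                T (p5 \leftrightarrow p3): β-rule — branch into T p5, T p3  //  F p5, F p3.
                  branch 2.2.2.2.1 (add T p5, T p3):
                    ○ open, literals {p2=T, p3=T, p5=T}.
                  branch 2.2.2.2.2 (add F p5, F p3):
                    × closes — contains both p3 and \lnot p3.
11 branches closed, 7 open.
Each open branch fixes some atoms; the unmentioned ones are free. Counting distinct full assignments: branch {p1=F, p2=F, p3=T, p5=F} (p4) contributes 2 new; branch {p1=F, p2=F, p3=F, p5=T} (p4) contributes 2 new; branch {p1=F, p2=T, p3=T, p5=T} (p4) contributes 2 new; branch {p1=F, p2=F, p3=F, p5=F} (p4) contributes 2 new; branch {p1=F, p2=T, p3=T, p5=T} (p4) contributes 0 new; branch {p2=T, p3=T, p5=T} (p1, p4) contributes 2 new; branch {p2=T, p3=T, p5=T} (p1, p4) contributes 0 new. Total: 10.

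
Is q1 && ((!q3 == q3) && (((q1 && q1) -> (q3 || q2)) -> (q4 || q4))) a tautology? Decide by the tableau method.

Not valid

Assume the negation and expand:
Initial set: {!(q1 && ((!q3 == q3) && (((q1 && q1) -> (q3 || q2)) -> (q4 || q4))))}.
!(q1 && ((!q3 == q3) && (((q1 && q1) -> (q3 || q2)) -> (q4 || q4)))): β-rule — branch into !q1  //  !((!q3 == q3) && (((q1 && q1) -> (q3 || q2)) -> (q4 || q4))).
  branch 1 (add !q1):
    ○ open, literals {q1=false}.
  branch 2 (add !((!q3 == q3) && (((q1 && q1) -> (q3 || q2)) -> (q4 || q4)))):
    !((!q3 == q3) && (((q1 && q1) -> (q3 || q2)) -> (q4 || q4))): β-rule — branch into !(!q3 == q3)  //  !(((q1 && q1) -> (q3 || q2)) -> (q4 || q4)).
      branch 2.1 (add !(!q3 == q3)):
        !(!q3 == q3): β-rule — branch into !q3, !q3  //  !!q3, q3.
          branch 2.1.1 (add !q3, !q3):
            ○ open, literals {q3=false}.
          branch 2.1.2 (add !!q3, q3):
            ○ open, literals {q3=true}.
      branch 2.2 (add !(((q1 && q1) -> (q3 || q2)) -> (q4 || q4))):
        !(((q1 && q1) -> (q3 || q2)) -> (q4 || q4)): α-rule — add ((q1 && q1) -> (q3 || q2)), !(q4 || q4).
        !(q4 || q4): α-rule — add !q4, !q4.
        ((q1 && q1) -> (q3 || q2)): β-rule — branch into !(q1 && q1)  //  (q3 || q2).
          branch 2.2.1 (add !(q1 && q1)):
            !(q1 && q1): β-rule — branch into !q1  //  !q1.
              branch 2.2.1.1 (add !q1):
                ○ open, literals {q1=false, q4=false}.
              branch 2.2.1.2 (add !q1):
                ○ open, literals {q1=false, q4=false}.
          branch 2.2.2 (add (q3 || q2)):
            (q3 || q2): β-rule — branch into q3  //  q2.
              branch 2.2.2.1 (add q3):
                ○ open, literals {q3=true, q4=false}.
              branch 2.2.2.2 (add q2):
                ○ open, literals {q2=true, q4=false}.
0 branches closed, 7 open.
An open branch gives a countermodel: q1=false (unmentioned atoms arbitrary); under it the original formula is false.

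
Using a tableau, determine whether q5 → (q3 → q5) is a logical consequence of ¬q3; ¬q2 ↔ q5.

Yes

Initial set: {T ¬q3; T (¬q2 ↔ q5); F (q5 → (q3 → q5))}.
F (q5 → (q3 → q5)): α-rule — add T q5, F (q3 → q5).
F (q3 → q5): α-rule — add T q3, F q5.
× closes — contains both q3 and ¬q3.
All 1 branch closes.
Every branch closed, so the premises entail the conclusion.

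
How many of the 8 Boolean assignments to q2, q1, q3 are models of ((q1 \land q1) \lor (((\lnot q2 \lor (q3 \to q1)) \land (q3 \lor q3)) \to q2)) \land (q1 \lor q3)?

Initial set: {(((q1 \land q1) \lor (((\lnot q2 \lor (q3 \to q1)) \land (q3 \lor q3)) \to q2)) \land (q1 \lor q3))}.
(((q1 \land q1) \lor (((\lnot q2 \lor (q3 \to q1)) \land (q3 \lor q3)) \to q2)) \land (q1 \lor q3)): α-rule — add ((q1 \land q1) \lor (((\lnot q2 \lor (q3 \to q1)) \land (q3 \lor q3)) \to q2)), (q1 \lor q3).
((q1 \land q1) \lor (((\lnot q2 \lor (q3 \to q1)) \land (q3 \lor q3)) \to q2)): β-rule — branch into (q1 \land q1)  //  (((\lnot q2 \lor (q3 \to q1)) \land (q3 \lor q3)) \to q2).
  branch 1 (add (q1 \land q1)):
    (q1 \land q1): α-rule — add q1, q1.
    (q1 \lor q3): β-rule — branch into q1  //  q3.
      branch 1.1 (add q1):
        ○ open, literals {q1=1}.
      branch 1.2 (add q3):
        ○ open, literals {q1=1, q3=1}.
  branch 2 (add (((\lnot q2 \lor (q3 \to q1)) \land (q3 \lor q3)) \to q2)):
    (q1 \lor q3): β-rule — branch into q1  //  q3.
      branch 2.1 (add q1):
        (((\lnot q2 \lor (q3 \to q1)) \land (q3 \lor q3)) \to q2): β-rule — branch into \lnot ((\lnot q2 \lor (q3 \to q1)) \land (q3 \lor q3))  //  q2.
          branch 2.1.1 (add \lnot ((\lnot q2 \lor (q3 \to q1)) \land (q3 \lor q3))):
            \lnot ((\lnot q2 \lor (q3 \to q1)) \land (q3 \lor q3)): β-rule — branch into \lnot (\lnot q2 \lor (q3 \to q1))  //  \lnot (q3 \lor q3).
              branch 2.1.1.1 (add \lnot (\lnot q2 \lor (q3 \to q1))):
                \lnot (\lnot q2 \lor (q3 \to q1)): α-rule — add \lnot \lnot q2, \lnot (q3 \to q1).
                \lnot (q3 \to q1): α-rule — add q3, \lnot q1.
                × closes — contains both q1 and \lnot q1.
              branch 2.1.1.2 (add \lnot (q3 \lor q3)):
                \lnot (q3 \lor q3): α-rule — add \lnot q3, \lnot q3.
                ○ open, literals {q1=1, q3=0}.
          branch 2.1.2 (add q2):
            ○ open, literals {q1=1, q2=1}.
      branch 2.2 (add q3):
        (((\lnot q2 \lor (q3 \to q1)) \land (q3 \lor q3)) \to q2): β-rule — branch into \lnot ((\lnot q2 \lor (q3 \to q1)) \land (q3 \lor q3))  //  q2.
          branch 2.2.1 (add \lnot ((\lnot q2 \lor (q3 \to q1)) \land (q3 \lor q3))):
            \lnot ((\lnot q2 \lor (q3 \to q1)) \land (q3 \lor q3)): β-rule — branch into \lnot (\lnot q2 \lor (q3 \to q1))  //  \lnot (q3 \lor q3).
              branch 2.2.1.1 (add \lnot (\lnot q2 \lor (q3 \to q1))):
                \lnot (\lnot q2 \lor (q3 \to q1)): α-rule — add \lnot \lnot q2, \lnot (q3 \to q1).
                \lnot (q3 \to q1): α-rule — add q3, \lnot q1.
                ○ open, literals {q1=0, q2=1, q3=1}.
              branch 2.2.1.2 (add \lnot (q3 \lor q3)):
                \lnot (q3 \lor q3): α-rule — add \lnot q3, \lnot q3.
                × closes — contains both q3 and \lnot q3.
          branch 2.2.2 (add q2):
            ○ open, literals {q2=1, q3=1}.
2 branches closed, 6 open.
Each open branch fixes some atoms; the unmentioned ones are free. Counting distinct full assignments: branch {q1=1} (q2, q3) contributes 4 new; branch {q1=1, q3=1} (q2) contributes 0 new; branch {q1=1, q3=0} (q2) contributes 0 new; branch {q1=1, q2=1} (q3) contributes 0 new; branch {q1=0, q2=1, q3=1} (none free) contributes 1 new; branch {q2=1, q3=1} (q1) contributes 0 new. Total: 5.

5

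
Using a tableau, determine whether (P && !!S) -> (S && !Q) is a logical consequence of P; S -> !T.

Initial set: {P; (S -> !T); !((P && !!S) -> (S && !Q))}.
!((P && !!S) -> (S && !Q)): α-rule — add (P && !!S), !(S && !Q).
(P && !!S): α-rule — add P, !!S.
!!S: drop double negation, giving S.
(S -> !T): β-rule — branch into !S  //  !T.
  branch 1 (add !S):
    × closes — contains both S and !S.
  branch 2 (add !T):
    !(S && !Q): β-rule — branch into !S  //  !!Q.
      branch 2.1 (add !S):
        × closes — contains both S and !S.
      branch 2.2 (add !!Q):
        ○ open, literals {P=true, Q=true, S=true, T=false}.
2 branches closed, 1 open.
An open branch gives a countermodel: P=true, Q=true, S=true, T=false (unmentioned atoms arbitrary); the premises hold there but the conclusion fails.

No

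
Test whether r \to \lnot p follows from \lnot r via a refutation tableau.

Initial set: {\lnot r; \lnot (r \to \lnot p)}.
\lnot (r \to \lnot p): α-rule — add r, \lnot \lnot p.
× closes — contains both r and \lnot r.
All 1 branch closes.
Every branch closed, so the premises entail the conclusion.

Yes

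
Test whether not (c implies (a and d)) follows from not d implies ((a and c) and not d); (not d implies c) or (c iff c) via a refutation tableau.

Initial set: {(not d implies ((a and c) and not d)); ((not d implies c) or (c iff c)); not not (c implies (a and d))}.
(not d implies ((a and c) and not d)): β-rule — branch into not not d  //  ((a and c) and not d).
  branch 1 (add not not d):
    ((not d implies c) or (c iff c)): β-rule — branch into (not d implies c)  //  (c iff c).
      branch 1.1 (add (not d implies c)):
        not not (c implies (a and d)): β-rule — branch into not c  //  (a and d).
          branch 1.1.1 (add not c):
            (not d implies c): β-rule — branch into not not d  //  c.
              branch 1.1.1.1 (add not not d):
                ○ open, literals {c=0, d=1}.
              branch 1.1.1.2 (add c):
                × closes — contains both c and not c.
          branch 1.1.2 (add (a and d)):
            (a and d): α-rule — add a, d.
            (not d implies c): β-rule — branch into not not d  //  c.
              branch 1.1.2.1 (add not not d):
                ○ open, literals {a=1, d=1}.
              branch 1.1.2.2 (add c):
                ○ open, literals {a=1, c=1, d=1}.
      branch 1.2 (add (c iff c)):
        not not (c implies (a and d)): β-rule — branch into not c  //  (a and d).
          branch 1.2.1 (add not c):
            (c iff c): β-rule — branch into c, c  //  not c, not c.
              branch 1.2.1.1 (add c, c):
                × closes — contains both c and not c.
              branch 1.2.1.2 (add not c, not c):
                ○ open, literals {c=0, d=1}.
          branch 1.2.2 (add (a and d)):
            (a and d): α-rule — add a, d.
            (c iff c): β-rule — branch into c, c  //  not c, not c.
              branch 1.2.2.1 (add c, c):
                ○ open, literals {a=1, c=1, d=1}.
              branch 1.2.2.2 (add not c, not c):
                ○ open, literals {a=1, c=0, d=1}.
  branch 2 (add ((a and c) and not d)):
    ((a and c) and not d): α-rule — add (a and c), not d.
    (a and c): α-rule — add a, c.
    ((not d implies c) or (c iff c)): β-rule — branch into (not d implies c)  //  (c iff c).
      branch 2.1 (add (not d implies c)):
        not not (c implies (a and d)): β-rule — branch into not c  //  (a and d).
          branch 2.1.1 (add not c):
            × closes — contains both c and not c.
          branch 2.1.2 (add (a and d)):
            (a and d): α-rule — add a, d.
            × closes — contains both d and not d.
      branch 2.2 (add (c iff c)):
        not not (c implies (a and d)): β-rule — branch into not c  //  (a and d).
          branch 2.2.1 (add not c):
            × closes — contains both c and not c.
          branch 2.2.2 (add (a and d)):
            (a and d): α-rule — add a, d.
            × closes — contains both d and not d.
6 branches closed, 6 open.
An open branch gives a countermodel: c=0, d=1 (unmentioned atoms arbitrary); the premises hold there but the conclusion fails.

No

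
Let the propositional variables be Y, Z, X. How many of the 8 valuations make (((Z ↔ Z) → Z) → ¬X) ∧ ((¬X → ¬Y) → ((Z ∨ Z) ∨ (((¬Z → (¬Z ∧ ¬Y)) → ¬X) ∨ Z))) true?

5

Initial set: {((((Z ↔ Z) → Z) → ¬X) ∧ ((¬X → ¬Y) → ((Z ∨ Z) ∨ (((¬Z → (¬Z ∧ ¬Y)) → ¬X) ∨ Z))))}.
((((Z ↔ Z) → Z) → ¬X) ∧ ((¬X → ¬Y) → ((Z ∨ Z) ∨ (((¬Z → (¬Z ∧ ¬Y)) → ¬X) ∨ Z)))): α-rule — add (((Z ↔ Z) → Z) → ¬X), ((¬X → ¬Y) → ((Z ∨ Z) ∨ (((¬Z → (¬Z ∧ ¬Y)) → ¬X) ∨ Z))).
(((Z ↔ Z) → Z) → ¬X): β-rule — branch into ¬((Z ↔ Z) → Z)  //  ¬X.
  branch 1 (add ¬((Z ↔ Z) → Z)):
    ¬((Z ↔ Z) → Z): α-rule — add (Z ↔ Z), ¬Z.
    ((¬X → ¬Y) → ((Z ∨ Z) ∨ (((¬Z → (¬Z ∧ ¬Y)) → ¬X) ∨ Z))): β-rule — branch into ¬(¬X → ¬Y)  //  ((Z ∨ Z) ∨ (((¬Z → (¬Z ∧ ¬Y)) → ¬X) ∨ Z)).
      branch 1.1 (add ¬(¬X → ¬Y)):
        ¬(¬X → ¬Y): α-rule — add ¬X, ¬¬Y.
        (Z ↔ Z): β-rule — branch into Z, Z  //  ¬Z, ¬Z.
          branch 1.1.1 (add Z, Z):
            × closes — contains both Z and ¬Z.
          branch 1.1.2 (add ¬Z, ¬Z):
            ○ open, literals {X=0, Y=1, Z=0}.
      branch 1.2 (add ((Z ∨ Z) ∨ (((¬Z → (¬Z ∧ ¬Y)) → ¬X) ∨ Z))):
        (Z ↔ Z): β-rule — branch into Z, Z  //  ¬Z, ¬Z.
          branch 1.2.1 (add Z, Z):
            × closes — contains both Z and ¬Z.
          branch 1.2.2 (add ¬Z, ¬Z):
            ((Z ∨ Z) ∨ (((¬Z → (¬Z ∧ ¬Y)) → ¬X) ∨ Z)): β-rule — branch into (Z ∨ Z)  //  (((¬Z → (¬Z ∧ ¬Y)) → ¬X) ∨ Z).
              branch 1.2.2.1 (add (Z ∨ Z)):
                (Z ∨ Z): β-rule — branch into Z  //  Z.
                  branch 1.2.2.1.1 (add Z):
                    × closes — contains both Z and ¬Z.
                  branch 1.2.2.1.2 (add Z):
                    × closes — contains both Z and ¬Z.
              branch 1.2.2.2 (add (((¬Z → (¬Z ∧ ¬Y)) → ¬X) ∨ Z)):
                (((¬Z → (¬Z ∧ ¬Y)) → ¬X) ∨ Z): β-rule — branch into ((¬Z → (¬Z ∧ ¬Y)) → ¬X)  //  Z.
                  branch 1.2.2.2.1 (add ((¬Z → (¬Z ∧ ¬Y)) → ¬X)):
                    ((¬Z → (¬Z ∧ ¬Y)) → ¬X): β-rule — branch into ¬(¬Z → (¬Z ∧ ¬Y))  //  ¬X.
                      branch 1.2.2.2.1.1 (add ¬(¬Z → (¬Z ∧ ¬Y))):
                        ¬(¬Z → (¬Z ∧ ¬Y)): α-rule — add ¬Z, ¬(¬Z ∧ ¬Y).
                        ¬(¬Z ∧ ¬Y): β-rule — branch into ¬¬Z  //  ¬¬Y.
                          branch 1.2.2.2.1.1.1 (add ¬¬Z):
                            × closes — contains both Z and ¬Z.
                          branch 1.2.2.2.1.1.2 (add ¬¬Y):
                            ○ open, literals {Y=1, Z=0}.
                      branch 1.2.2.2.1.2 (add ¬X):
                        ○ open, literals {X=0, Z=0}.
                  branch 1.2.2.2.2 (add Z):
                    × closes — contains both Z and ¬Z.
  branch 2 (add ¬X):
    ((¬X → ¬Y) → ((Z ∨ Z) ∨ (((¬Z → (¬Z ∧ ¬Y)) → ¬X) ∨ Z))): β-rule — branch into ¬(¬X → ¬Y)  //  ((Z ∨ Z) ∨ (((¬Z → (¬Z ∧ ¬Y)) → ¬X) ∨ Z)).
      branch 2.1 (add ¬(¬X → ¬Y)):
        ¬(¬X → ¬Y): α-rule — add ¬X, ¬¬Y.
        ○ open, literals {X=0, Y=1}.
      branch 2.2 (add ((Z ∨ Z) ∨ (((¬Z → (¬Z ∧ ¬Y)) → ¬X) ∨ Z))):
        ((Z ∨ Z) ∨ (((¬Z → (¬Z ∧ ¬Y)) → ¬X) ∨ Z)): β-rule — branch into (Z ∨ Z)  //  (((¬Z → (¬Z ∧ ¬Y)) → ¬X) ∨ Z).
          branch 2.2.1 (add (Z ∨ Z)):
            (Z ∨ Z): β-rule — branch into Z  //  Z.
              branch 2.2.1.1 (add Z):
                ○ open, literals {X=0, Z=1}.
              branch 2.2.1.2 (add Z):
                ○ open, literals {X=0, Z=1}.
          branch 2.2.2 (add (((¬Z → (¬Z ∧ ¬Y)) → ¬X) ∨ Z)):
            (((¬Z → (¬Z ∧ ¬Y)) → ¬X) ∨ Z): β-rule — branch into ((¬Z → (¬Z ∧ ¬Y)) → ¬X)  //  Z.
              branch 2.2.2.1 (add ((¬Z → (¬Z ∧ ¬Y)) → ¬X)):
                ((¬Z → (¬Z ∧ ¬Y)) → ¬X): β-rule — branch into ¬(¬Z → (¬Z ∧ ¬Y))  //  ¬X.
                  branch 2.2.2.1.1 (add ¬(¬Z → (¬Z ∧ ¬Y))):
                    ¬(¬Z → (¬Z ∧ ¬Y)): α-rule — add ¬Z, ¬(¬Z ∧ ¬Y).
                    ¬(¬Z ∧ ¬Y): β-rule — branch into ¬¬Z  //  ¬¬Y.
                      branch 2.2.2.1.1.1 (add ¬¬Z):
                        × closes — contains both Z and ¬Z.
                      branch 2.2.2.1.1.2 (add ¬¬Y):
                        ○ open, literals {X=0, Y=1, Z=0}.
                  branch 2.2.2.1.2 (add ¬X):
                    ○ open, literals {X=0}.
              branch 2.2.2.2 (add Z):
                ○ open, literals {X=0, Z=1}.
7 branches closed, 9 open.
Each open branch fixes some atoms; the unmentioned ones are free. Counting distinct full assignments: branch {X=0, Y=1, Z=0} (none free) contributes 1 new; branch {Y=1, Z=0} (X) contributes 1 new; branch {X=0, Z=0} (Y) contributes 1 new; branch {X=0, Y=1} (Z) contributes 1 new; branch {X=0, Z=1} (Y) contributes 1 new; branch {X=0, Z=1} (Y) contributes 0 new; branch {X=0, Y=1, Z=0} (none free) contributes 0 new; branch {X=0} (Y, Z) contributes 0 new; branch {X=0, Z=1} (Y) contributes 0 new. Total: 5.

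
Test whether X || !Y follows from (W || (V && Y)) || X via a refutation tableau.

Initial set: {T ((W || (V && Y)) || X); F (X || !Y)}.
F (X || !Y): α-rule — add F X, F !Y.
T ((W || (V && Y)) || X): β-rule — branch into T (W || (V && Y))  //  T X.
  branch 1 (add T (W || (V && Y))):
    T (W || (V && Y)): β-rule — branch into T W  //  T (V && Y).
      branch 1.1 (add T W):
        ○ open, literals {W=1, X=0, Y=1}.
      branch 1.2 (add T (V && Y)):
        T (V && Y): α-rule — add T V, T Y.
        ○ open, literals {V=1, X=0, Y=1}.
  branch 2 (add T X):
    × closes — contains both X and !X.
1 branch closed, 2 open.
An open branch gives a countermodel: W=1, X=0, Y=1 (unmentioned atoms arbitrary); the premises hold there but the conclusion fails.

No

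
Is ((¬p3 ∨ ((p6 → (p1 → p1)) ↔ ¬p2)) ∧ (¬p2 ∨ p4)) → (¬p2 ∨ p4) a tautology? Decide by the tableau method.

Assume the negation and expand:
Initial set: {F (((¬p3 ∨ ((p6 → (p1 → p1)) ↔ ¬p2)) ∧ (¬p2 ∨ p4)) → (¬p2 ∨ p4))}.
F (((¬p3 ∨ ((p6 → (p1 → p1)) ↔ ¬p2)) ∧ (¬p2 ∨ p4)) → (¬p2 ∨ p4)): α-rule — add T ((¬p3 ∨ ((p6 → (p1 → p1)) ↔ ¬p2)) ∧ (¬p2 ∨ p4)), F (¬p2 ∨ p4).
T ((¬p3 ∨ ((p6 → (p1 → p1)) ↔ ¬p2)) ∧ (¬p2 ∨ p4)): α-rule — add T (¬p3 ∨ ((p6 → (p1 → p1)) ↔ ¬p2)), T (¬p2 ∨ p4).
F (¬p2 ∨ p4): α-rule — add F ¬p2, F p4.
T (¬p3 ∨ ((p6 → (p1 → p1)) ↔ ¬p2)): β-rule — branch into T ¬p3  //  T ((p6 → (p1 → p1)) ↔ ¬p2).
  branch 1 (add T ¬p3):
    T (¬p2 ∨ p4): β-rule — branch into T ¬p2  //  T p4.
      branch 1.1 (add T ¬p2):
        × closes — contains both p2 and ¬p2.
      branch 1.2 (add T p4):
        × closes — contains both p4 and ¬p4.
  branch 2 (add T ((p6 → (p1 → p1)) ↔ ¬p2)):
    T (¬p2 ∨ p4): β-rule — branch into T ¬p2  //  T p4.
      branch 2.1 (add T ¬p2):
        × closes — contains both p2 and ¬p2.
      branch 2.2 (add T p4):
        × closes — contains both p4 and ¬p4.
All 4 branches close.
Every branch closed, so the negation is unsatisfiable and the formula is valid.

Valid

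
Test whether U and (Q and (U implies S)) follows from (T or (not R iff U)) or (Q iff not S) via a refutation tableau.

Initial set: {T ((T or (not R iff U)) or (Q iff not S)); F (U and (Q and (U implies S)))}.
T ((T or (not R iff U)) or (Q iff not S)): β-rule — branch into T (T or (not R iff U))  //  T (Q iff not S).
  branch 1 (add T (T or (not R iff U))):
    F (U and (Q and (U implies S))): β-rule — branch into F U  //  F (Q and (U implies S)).
      branch 1.1 (add F U):
        T (T or (not R iff U)): β-rule — branch into T T  //  T (not R iff U).
          branch 1.1.1 (add T T):
            ○ open, literals {T=1, U=0}.
          branch 1.1.2 (add T (not R iff U)):
            T (not R iff U): β-rule — branch into T not R, T U  //  F not R, F U.
              branch 1.1.2.1 (add T not R, T U):
                × closes — contains both U and not U.
              branch 1.1.2.2 (add F not R, F U):
                ○ open, literals {R=1, U=0}.
      branch 1.2 (add F (Q and (U implies S))):
        T (T or (not R iff U)): β-rule — branch into T T  //  T (not R iff U).
          branch 1.2.1 (add T T):
            F (Q and (U implies S)): β-rule — branch into F Q  //  F (U implies S).
              branch 1.2.1.1 (add F Q):
                ○ open, literals {Q=0, T=1}.
              branch 1.2.1.2 (add F (U implies S)):
                F (U implies S): α-rule — add T U, F S.
                ○ open, literals {S=0, T=1, U=1}.
          branch 1.2.2 (add T (not R iff U)):
            F (Q and (U implies S)): β-rule — branch into F Q  //  F (U implies S).
              branch 1.2.2.1 (add F Q):
                T (not R iff U): β-rule — branch into T not R, T U  //  F not R, F U.
                  branch 1.2.2.1.1 (add T not R, T U):
                    ○ open, literals {Q=0, R=0, U=1}.
                  branch 1.2.2.1.2 (add F not R, F U):
                    ○ open, literals {Q=0, R=1, U=0}.
              branch 1.2.2.2 (add F (U implies S)):
                F (U implies S): α-rule — add T U, F S.
                T (not R iff U): β-rule — branch into T not R, T U  //  F not R, F U.
                  branch 1.2.2.2.1 (add T not R, T U):
                    ○ open, literals {R=0, S=0, U=1}.
                  branch 1.2.2.2.2 (add F not R, F U):
                    × closes — contains both U and not U.
  branch 2 (add T (Q iff not S)):
    F (U and (Q and (U implies S))): β-rule — branch into F U  //  F (Q and (U implies S)).
      branch 2.1 (add F U):
        T (Q iff not S): β-rule — branch into T Q, T not S  //  F Q, F not S.
          branch 2.1.1 (add T Q, T not S):
            ○ open, literals {Q=1, S=0, U=0}.
          branch 2.1.2 (add F Q, F not S):
            ○ open, literals {Q=0, S=1, U=0}.
      branch 2.2 (add F (Q and (U implies S))):
        T (Q iff not S): β-rule — branch into T Q, T not S  //  F Q, F not S.
          branch 2.2.1 (add T Q, T not S):
            F (Q and (U implies S)): β-rule — branch into F Q  //  F (U implies S).
              branch 2.2.1.1 (add F Q):
                × closes — contains both Q and not Q.
              branch 2.2.1.2 (add F (U implies S)):
                F (U implies S): α-rule — add T U, F S.
                ○ open, literals {Q=1, S=0, U=1}.
          branch 2.2.2 (add F Q, F not S):
            F (Q and (U implies S)): β-rule — branch into F Q  //  F (U implies S).
              branch 2.2.2.1 (add F Q):
                ○ open, literals {Q=0, S=1}.
              branch 2.2.2.2 (add F (U implies S)):
                F (U implies S): α-rule — add T U, F S.
                × closes — contains both S and not S.
4 branches closed, 11 open.
An open branch gives a countermodel: T=1, U=0 (unmentioned atoms arbitrary); the premises hold there but the conclusion fails.

No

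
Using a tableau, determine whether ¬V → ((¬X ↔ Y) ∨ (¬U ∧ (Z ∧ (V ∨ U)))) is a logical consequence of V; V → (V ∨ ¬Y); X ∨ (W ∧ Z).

Initial set: {V; (V → (V ∨ ¬Y)); (X ∨ (W ∧ Z)); ¬(¬V → ((¬X ↔ Y) ∨ (¬U ∧ (Z ∧ (V ∨ U)))))}.
¬(¬V → ((¬X ↔ Y) ∨ (¬U ∧ (Z ∧ (V ∨ U))))): α-rule — add ¬V, ¬((¬X ↔ Y) ∨ (¬U ∧ (Z ∧ (V ∨ U)))).
× closes — contains both V and ¬V.
All 1 branch closes.
Every branch closed, so the premises entail the conclusion.

Yes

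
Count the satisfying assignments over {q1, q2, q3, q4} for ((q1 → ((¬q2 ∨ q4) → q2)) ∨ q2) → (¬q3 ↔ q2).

10

Initial set: {T (((q1 → ((¬q2 ∨ q4) → q2)) ∨ q2) → (¬q3 ↔ q2))}.
T (((q1 → ((¬q2 ∨ q4) → q2)) ∨ q2) → (¬q3 ↔ q2)): β-rule — branch into F ((q1 → ((¬q2 ∨ q4) → q2)) ∨ q2)  //  T (¬q3 ↔ q2).
  branch 1 (add F ((q1 → ((¬q2 ∨ q4) → q2)) ∨ q2)):
    F ((q1 → ((¬q2 ∨ q4) → q2)) ∨ q2): α-rule — add F (q1 → ((¬q2 ∨ q4) → q2)), F q2.
    F (q1 → ((¬q2 ∨ q4) → q2)): α-rule — add T q1, F ((¬q2 ∨ q4) → q2).
    F ((¬q2 ∨ q4) → q2): α-rule — add T (¬q2 ∨ q4), F q2.
    T (¬q2 ∨ q4): β-rule — branch into T ¬q2  //  T q4.
      branch 1.1 (add T ¬q2):
        ○ open, literals {q1=T, q2=F}.
      branch 1.2 (add T q4):
        ○ open, literals {q1=T, q2=F, q4=T}.
  branch 2 (add T (¬q3 ↔ q2)):
    T (¬q3 ↔ q2): β-rule — branch into T ¬q3, T q2  //  F ¬q3, F q2.
      branch 2.1 (add T ¬q3, T q2):
        ○ open, literals {q2=T, q3=F}.
      branch 2.2 (add F ¬q3, F q2):
        ○ open, literals {q2=F, q3=T}.
0 branches closed, 4 open.
Each open branch fixes some atoms; the unmentioned ones are free. Counting distinct full assignments: branch {q1=T, q2=F} (q3, q4) contributes 4 new; branch {q1=T, q2=F, q4=T} (q3) contributes 0 new; branch {q2=T, q3=F} (q1, q4) contributes 4 new; branch {q2=F, q3=T} (q1, q4) contributes 2 new. Total: 10.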